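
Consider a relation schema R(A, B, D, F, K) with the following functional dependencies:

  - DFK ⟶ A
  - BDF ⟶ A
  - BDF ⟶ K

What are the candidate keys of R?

{B, D, F}

Attributes B, D, F never appear on any right-hand side, so every candidate key must contain {B, D, F}.
{B, D, F}⁺ = {A, B, D, F, K}, which is all of the schema, so {B, D, F} is the only candidate key.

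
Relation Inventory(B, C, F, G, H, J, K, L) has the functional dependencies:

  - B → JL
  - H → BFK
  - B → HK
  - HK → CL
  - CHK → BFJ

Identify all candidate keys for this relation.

{B, G}, {G, H}

Attribute G never appears on the right-hand side of any dependency, so G must belong to every candidate key.
{G}⁺ = {G}, which is not all of the schema, so we must add further attributes.
{B, G}⁺: B→JL adds J, L; B→HK adds H, K; HK→CL adds C; CHK→BFJ adds F → {B, C, F, G, H, J, K, L}. Minimal: {G}⁺ = {G}; {B}⁺ = {B, C, F, H, J, K, L} — none reach the full schema.
{G, H}⁺: H→BFK adds B, F, K; HK→CL adds C, L; CHK→BFJ adds J → {B, C, F, G, H, J, K, L}. Minimal: {H}⁺ = {B, C, F, H, J, K, L}; {G}⁺ = {G} — none reach the full schema.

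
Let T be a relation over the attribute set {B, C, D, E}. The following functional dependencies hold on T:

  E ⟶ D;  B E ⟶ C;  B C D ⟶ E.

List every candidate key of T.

{B, E}, {B, C, D}

Attribute B never appears on the right-hand side of any dependency, so B must belong to every candidate key.
{B}⁺ = {B}, which is not all of the schema, so we must add further attributes.
{B, E}⁺: E→D adds D; BE→C adds C → {B, C, D, E}.
{B, C, D}⁺: BCD→E adds E → {B, C, D, E}.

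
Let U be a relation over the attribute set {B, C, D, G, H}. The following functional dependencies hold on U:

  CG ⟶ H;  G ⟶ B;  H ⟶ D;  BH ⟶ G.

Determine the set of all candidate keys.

CG, BCH

Attribute C never appears on the right-hand side of any dependency, so C must belong to every candidate key.
{C}⁺ = {C}, which is not all of the schema, so we must add further attributes.
{C, G}⁺: CG→H adds H; G→B adds B; H→D adds D → {B, C, D, G, H}.
{B, C, H}⁺: H→D adds D; BH→G adds G → {B, C, D, G, H}.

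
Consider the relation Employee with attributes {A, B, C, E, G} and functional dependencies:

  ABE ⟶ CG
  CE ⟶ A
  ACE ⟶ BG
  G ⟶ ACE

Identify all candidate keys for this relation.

{G}, {C, E}, {A, B, E}

{G}⁺: G→ACE adds A, C, E; ACE→BG adds B → {A, B, C, E, G}.
{C, E}⁺: CE→A adds A; ACE→BG adds B, G → {A, B, C, E, G}.
{A, B, E}⁺: ABE→CG adds C, G → {A, B, C, E, G}.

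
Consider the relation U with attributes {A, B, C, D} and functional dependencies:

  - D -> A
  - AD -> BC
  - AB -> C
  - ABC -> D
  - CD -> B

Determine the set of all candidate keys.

(D); (A, B)

{D}⁺: D→A adds A; AD→BC adds B, C → {A, B, C, D}.
{A, B}⁺: AB→C adds C; ABC→D adds D → {A, B, C, D}.
Any other superkey contains one of these as a subset, so there are no further candidate keys.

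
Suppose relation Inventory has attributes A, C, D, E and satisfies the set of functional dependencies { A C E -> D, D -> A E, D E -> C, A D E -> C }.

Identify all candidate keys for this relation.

(D), (A, C, E)

{D}⁺: D→AE adds A, E; DE→C adds C → {A, C, D, E}.
{A, C, E}⁺: ACE→D adds D → {A, C, D, E}. Minimal: {C, E}⁺ = {C, E}; {A, E}⁺ = {A, E}; {A, C}⁺ = {A, C} — none reach the full schema.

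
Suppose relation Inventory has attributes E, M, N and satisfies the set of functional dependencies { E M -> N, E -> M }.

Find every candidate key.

Attribute E never appears on the right-hand side of any dependency, so E must belong to every candidate key.
{E}⁺ = {E, M, N}, which is all of the schema, so {E} is the only candidate key.

{E}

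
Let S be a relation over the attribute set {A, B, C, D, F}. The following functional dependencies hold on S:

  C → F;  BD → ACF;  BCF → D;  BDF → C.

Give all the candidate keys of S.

Attribute B never appears on the right-hand side of any dependency, so B must belong to every candidate key.
{B}⁺ = {B}, which is not all of the schema, so we must add further attributes.
{B, C}⁺: C→F adds F; BCF→D adds D; BD→ACF adds A → {A, B, C, D, F}.
{B, D}⁺: BD→ACF adds A, C, F → {A, B, C, D, F}.

(B, C); (B, D)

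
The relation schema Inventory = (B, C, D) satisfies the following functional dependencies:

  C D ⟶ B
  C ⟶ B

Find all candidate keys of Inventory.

Attributes C, D never appear on any right-hand side, so every candidate key must contain {C, D}.
{C, D}⁺ = {B, C, D}, which is all of the schema, so {C, D} is the only candidate key.

(C, D)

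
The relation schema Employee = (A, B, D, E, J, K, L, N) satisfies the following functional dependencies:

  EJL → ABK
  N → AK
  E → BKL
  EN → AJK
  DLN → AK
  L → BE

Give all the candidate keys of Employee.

{D, E, N}, {D, L, N}

{D, E, N}⁺: N→AK adds A, K; E→BKL adds B, L; EN→AJK adds J → {A, B, D, E, J, K, L, N}. Minimal: {E, N}⁺ = {A, B, E, J, K, L, N}; {D, N}⁺ = {A, D, K, N}; {D, E}⁺ = {B, D, E, K, L} — none reach the full schema.
{D, L, N}⁺: N→AK adds A, K; L→BE adds B, E; EN→AJK adds J → {A, B, D, E, J, K, L, N}. Minimal: {L, N}⁺ = {A, B, E, J, K, L, N}; {D, N}⁺ = {A, D, K, N}; {D, L}⁺ = {B, D, E, K, L} — none reach the full schema.
Any other superkey contains one of these as a subset, so there are no further candidate keys.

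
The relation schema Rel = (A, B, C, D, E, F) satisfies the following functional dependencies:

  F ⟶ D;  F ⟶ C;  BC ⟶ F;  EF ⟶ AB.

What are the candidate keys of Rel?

Attribute E never appears on the right-hand side of any dependency, so E must belong to every candidate key.
{E}⁺ = {E}, which is not all of the schema, so we must add further attributes.
{E, F}⁺: F→D adds D; F→C adds C; EF→AB adds A, B → {A, B, C, D, E, F}. Minimal: {F}⁺ = {C, D, F}; {E}⁺ = {E} — none reach the full schema.
{B, C, E}⁺: BC→F adds F; EF→AB adds A; F→D adds D → {A, B, C, D, E, F}. Minimal: {C, E}⁺ = {C, E}; {B, E}⁺ = {B, E}; {B, C}⁺ = {B, C, D, F} — none reach the full schema.
Any other superkey contains one of these as a subset, so there are no further candidate keys.

{E, F}, {B, C, E}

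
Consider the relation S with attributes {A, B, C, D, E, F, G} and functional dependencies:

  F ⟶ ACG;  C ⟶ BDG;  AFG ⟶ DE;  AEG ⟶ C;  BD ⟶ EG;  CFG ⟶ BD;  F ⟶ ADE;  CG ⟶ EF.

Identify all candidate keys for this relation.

{C}; {F}; {A, B, D}; {A, E, G}

{C}⁺: C→BDG adds B, D, G; BD→EG adds E; CG→EF adds F; F→ACG adds A → {A, B, C, D, E, F, G}.
{F}⁺: F→ACG adds A, C, G; C→BDG adds B, D; AFG→DE adds E → {A, B, C, D, E, F, G}.
{A, B, D}⁺: BD→EG adds E, G; AEG→C adds C; CG→EF adds F → {A, B, C, D, E, F, G}.
{A, E, G}⁺: AEG→C adds C; CG→EF adds F; C→BDG adds B, D → {A, B, C, D, E, F, G}.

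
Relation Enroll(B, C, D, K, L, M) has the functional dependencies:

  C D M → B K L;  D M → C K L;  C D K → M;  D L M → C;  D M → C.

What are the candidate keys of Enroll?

Attribute D never appears on the right-hand side of any dependency, so D must belong to every candidate key.
{D}⁺ = {D}, which is not all of the schema, so we must add further attributes.
{D, M}⁺: DM→CKL adds C, K, L; CDM→BKL adds B → {B, C, D, K, L, M}. Minimal: {M}⁺ = {M}; {D}⁺ = {D} — none reach the full schema.
{C, D, K}⁺: CDK→M adds M; CDM→BKL adds B, L → {B, C, D, K, L, M}. Minimal: {D, K}⁺ = {D, K}; {C, K}⁺ = {C, K}; {C, D}⁺ = {C, D} — none reach the full schema.

{D, M}; {C, D, K}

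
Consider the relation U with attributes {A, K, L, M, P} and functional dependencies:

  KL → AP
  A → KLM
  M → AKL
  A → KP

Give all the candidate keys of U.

(A), (M), (K, L)

{A}⁺: A→KLM adds K, L, M; A→KP adds P → {A, K, L, M, P}.
{M}⁺: M→AKL adds A, K, L; A→KP adds P → {A, K, L, M, P}.
{K, L}⁺: KL→AP adds A, P; A→KLM adds M → {A, K, L, M, P}.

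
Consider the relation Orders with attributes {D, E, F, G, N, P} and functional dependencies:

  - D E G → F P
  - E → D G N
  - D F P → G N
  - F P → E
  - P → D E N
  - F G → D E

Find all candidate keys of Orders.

{E}⁺: E→DGN adds D, G, N; DEG→FP adds F, P → {D, E, F, G, N, P}.
{P}⁺: P→DEN adds D, E, N; E→DGN adds G; DEG→FP adds F → {D, E, F, G, N, P}.
{F, G}⁺: FG→DE adds D, E; DEG→FP adds P; E→DGN adds N → {D, E, F, G, N, P}. Minimal: {G}⁺ = {G}; {F}⁺ = {F} — none reach the full schema.

(E), (P), (F, G)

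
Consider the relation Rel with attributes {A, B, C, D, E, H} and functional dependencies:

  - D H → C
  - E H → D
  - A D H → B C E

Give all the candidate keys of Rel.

Attributes A, H never appear on any right-hand side, so every candidate key must contain {A, H}.
{A, H}⁺ = {A, H}, which is not all of the schema, so we must add further attributes.
{A, D, H}⁺: DH→C adds C; ADH→BCE adds B, E → {A, B, C, D, E, H}.
{A, E, H}⁺: EH→D adds D; ADH→BCE adds B, C → {A, B, C, D, E, H}.

{A, D, H}, {A, E, H}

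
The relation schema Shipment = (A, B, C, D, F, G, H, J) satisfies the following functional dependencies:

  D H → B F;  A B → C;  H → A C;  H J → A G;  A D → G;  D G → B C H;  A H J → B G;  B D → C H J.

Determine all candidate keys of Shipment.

(A, D); (B, D); (D, G); (D, H)

Attribute D never appears on the right-hand side of any dependency, so D must belong to every candidate key.
{D}⁺ = {D}, which is not all of the schema, so we must add further attributes.
{A, D}⁺: AD→G adds G; DG→BCH adds B, C, H; BD→CHJ adds J; DH→BF adds F → {A, B, C, D, F, G, H, J}.
{B, D}⁺: BD→CHJ adds C, H, J; DH→BF adds F; H→AC adds A; HJ→AG adds G → {A, B, C, D, F, G, H, J}.
{D, G}⁺: DG→BCH adds B, C, H; BD→CHJ adds J; DH→BF adds F; H→AC adds A → {A, B, C, D, F, G, H, J}.
{D, H}⁺: DH→BF adds B, F; H→AC adds A, C; AD→G adds G; BD→CHJ adds J → {A, B, C, D, F, G, H, J}.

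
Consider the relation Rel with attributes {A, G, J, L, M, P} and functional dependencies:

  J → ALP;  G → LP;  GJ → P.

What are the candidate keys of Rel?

Attributes G, J, M never appear on any right-hand side, so every candidate key must contain {G, J, M}.
{G, J, M}⁺ = {A, G, J, L, M, P}, which is all of the schema, so {G, J, M} is the only candidate key.

GJM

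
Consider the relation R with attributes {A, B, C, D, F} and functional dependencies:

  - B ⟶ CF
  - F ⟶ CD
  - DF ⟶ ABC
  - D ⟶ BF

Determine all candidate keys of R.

(B), (D), (F)

{B}⁺: B→CF adds C, F; F→CD adds D; DF→ABC adds A → {A, B, C, D, F}.
{D}⁺: D→BF adds B, F; B→CF adds C; DF→ABC adds A → {A, B, C, D, F}.
{F}⁺: F→CD adds C, D; DF→ABC adds A, B → {A, B, C, D, F}.
Any other superkey contains one of these as a subset, so there are no further candidate keys.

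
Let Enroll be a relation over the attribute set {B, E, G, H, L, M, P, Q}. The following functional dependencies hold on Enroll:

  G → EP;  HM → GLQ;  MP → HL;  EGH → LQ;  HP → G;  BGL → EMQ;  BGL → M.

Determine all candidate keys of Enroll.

Attribute B never appears on the right-hand side of any dependency, so B must belong to every candidate key.
{B}⁺ = {B}, which is not all of the schema, so we must add further attributes.
{B, G, H}⁺: G→EP adds E, P; EGH→LQ adds L, Q; BGL→EMQ adds M → {B, E, G, H, L, M, P, Q}. Minimal: {G, H}⁺ = {E, G, H, L, P, Q}; {B, H}⁺ = {B, H}; {B, G}⁺ = {B, E, G, P} — none reach the full schema.
{B, G, L}⁺: G→EP adds E, P; BGL→EMQ adds M, Q; MP→HL adds H → {B, E, G, H, L, M, P, Q}. Minimal: {G, L}⁺ = {E, G, L, P}; {B, L}⁺ = {B, L}; {B, G}⁺ = {B, E, G, P} — none reach the full schema.
{B, G, M}⁺: G→EP adds E, P; MP→HL adds H, L; EGH→LQ adds Q → {B, E, G, H, L, M, P, Q}. Minimal: {G, M}⁺ = {E, G, H, L, M, P, Q}; {B, M}⁺ = {B, M}; {B, G}⁺ = {B, E, G, P} — none reach the full schema.
{B, H, M}⁺: HM→GLQ adds G, L, Q; BGL→EMQ adds E; G→EP adds P → {B, E, G, H, L, M, P, Q}. Minimal: {H, M}⁺ = {E, G, H, L, M, P, Q}; {B, M}⁺ = {B, M}; {B, H}⁺ = {B, H} — none reach the full schema.
{B, H, P}⁺: HP→G adds G; G→EP adds E; EGH→LQ adds L, Q; BGL→EMQ adds M → {B, E, G, H, L, M, P, Q}. Minimal: {H, P}⁺ = {E, G, H, L, P, Q}; {B, P}⁺ = {B, P}; {B, H}⁺ = {B, H} — none reach the full schema.
{B, M, P}⁺: MP→HL adds H, L; HP→G adds G; BGL→EMQ adds E, Q → {B, E, G, H, L, M, P, Q}. Minimal: {M, P}⁺ = {E, G, H, L, M, P, Q}; {B, P}⁺ = {B, P}; {B, M}⁺ = {B, M} — none reach the full schema.

(B, G, H), (B, G, L), (B, G, M), (B, H, M), (B, H, P), (B, M, P)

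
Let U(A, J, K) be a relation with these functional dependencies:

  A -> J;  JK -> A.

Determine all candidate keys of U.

Attribute K never appears on the right-hand side of any dependency, so K must belong to every candidate key.
{K}⁺ = {K}, which is not all of the schema, so we must add further attributes.
{A, K}⁺: A→J adds J → {A, J, K}.
{J, K}⁺: JK→A adds A → {A, J, K}.

{A, K}; {J, K}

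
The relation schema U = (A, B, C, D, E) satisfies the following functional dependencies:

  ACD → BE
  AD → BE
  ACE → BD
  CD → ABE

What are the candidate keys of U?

CD, ACE

Attribute C never appears on the right-hand side of any dependency, so C must belong to every candidate key.
{C}⁺ = {C}, which is not all of the schema, so we must add further attributes.
{C, D}⁺: CD→ABE adds A, B, E → {A, B, C, D, E}. Minimal: {D}⁺ = {D}; {C}⁺ = {C} — none reach the full schema.
{A, C, E}⁺: ACE→BD adds B, D → {A, B, C, D, E}. Minimal: {C, E}⁺ = {C, E}; {A, E}⁺ = {A, E}; {A, C}⁺ = {A, C} — none reach the full schema.
Any other superkey contains one of these as a subset, so there are no further candidate keys.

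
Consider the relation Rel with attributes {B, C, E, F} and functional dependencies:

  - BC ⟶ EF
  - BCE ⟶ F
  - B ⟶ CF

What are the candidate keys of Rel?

Attribute B never appears on the right-hand side of any dependency, so B must belong to every candidate key.
{B}⁺ = {B, C, E, F}, which is all of the schema, so {B} is the only candidate key.

(B)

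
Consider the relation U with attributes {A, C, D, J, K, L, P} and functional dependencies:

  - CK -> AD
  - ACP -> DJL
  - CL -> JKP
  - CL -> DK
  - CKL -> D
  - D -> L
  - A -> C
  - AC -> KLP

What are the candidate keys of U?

{A}⁺: A→C adds C; AC→KLP adds K, L, P; CK→AD adds D; ACP→DJL adds J → {A, C, D, J, K, L, P}.
{C, D}⁺: D→L adds L; CL→JKP adds J, K, P; CK→AD adds A → {A, C, D, J, K, L, P}. Minimal: {D}⁺ = {D, L}; {C}⁺ = {C} — none reach the full schema.
{C, K}⁺: CK→AD adds A, D; D→L adds L; AC→KLP adds P; ACP→DJL adds J → {A, C, D, J, K, L, P}. Minimal: {K}⁺ = {K}; {C}⁺ = {C} — none reach the full schema.
{C, L}⁺: CL→JKP adds J, K, P; CL→DK adds D; CK→AD adds A → {A, C, D, J, K, L, P}. Minimal: {L}⁺ = {L}; {C}⁺ = {C} — none reach the full schema.

(A); (C, D); (C, K); (C, L)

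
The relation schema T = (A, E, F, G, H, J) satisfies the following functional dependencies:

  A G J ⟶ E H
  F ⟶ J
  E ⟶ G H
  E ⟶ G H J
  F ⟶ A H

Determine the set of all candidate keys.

Attribute F never appears on the right-hand side of any dependency, so F must belong to every candidate key.
{F}⁺ = {A, F, H, J}, which is not all of the schema, so we must add further attributes.
{E, F}⁺: F→J adds J; E→GH adds G, H; F→AH adds A → {A, E, F, G, H, J}.
{F, G}⁺: F→J adds J; F→AH adds A, H; AGJ→EH adds E → {A, E, F, G, H, J}.
Any other superkey contains one of these as a subset, so there are no further candidate keys.

EF, FG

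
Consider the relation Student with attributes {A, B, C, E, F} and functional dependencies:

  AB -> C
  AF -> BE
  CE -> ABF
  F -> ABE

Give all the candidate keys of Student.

{F}; {C, E}; {A, B, E}

{F}⁺: F→ABE adds A, B, E; AB→C adds C → {A, B, C, E, F}.
{C, E}⁺: CE→ABF adds A, B, F → {A, B, C, E, F}. Minimal: {E}⁺ = {E}; {C}⁺ = {C} — none reach the full schema.
{A, B, E}⁺: AB→C adds C; CE→ABF adds F → {A, B, C, E, F}. Minimal: {B, E}⁺ = {B, E}; {A, E}⁺ = {A, E}; {A, B}⁺ = {A, B, C} — none reach the full schema.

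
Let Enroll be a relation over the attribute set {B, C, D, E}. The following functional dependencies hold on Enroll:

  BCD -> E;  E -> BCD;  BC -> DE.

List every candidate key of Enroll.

{E}⁺: E→BCD adds B, C, D → {B, C, D, E}.
{B, C}⁺: BC→DE adds D, E → {B, C, D, E}. Minimal: {C}⁺ = {C}; {B}⁺ = {B} — none reach the full schema.

E, BC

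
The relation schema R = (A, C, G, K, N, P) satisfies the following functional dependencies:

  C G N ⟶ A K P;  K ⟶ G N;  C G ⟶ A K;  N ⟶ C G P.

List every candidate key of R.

{K}⁺: K→GN adds G, N; N→CGP adds C, P; CGN→AKP adds A → {A, C, G, K, N, P}.
{N}⁺: N→CGP adds C, G, P; CGN→AKP adds A, K → {A, C, G, K, N, P}.
{C, G}⁺: CG→AK adds A, K; K→GN adds N; N→CGP adds P → {A, C, G, K, N, P}. Minimal: {G}⁺ = {G}; {C}⁺ = {C} — none reach the full schema.

(K); (N); (C, G)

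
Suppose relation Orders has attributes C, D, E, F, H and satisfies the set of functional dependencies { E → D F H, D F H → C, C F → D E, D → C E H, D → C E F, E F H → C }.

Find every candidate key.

D; E; CF

{D}⁺: D→CEH adds C, E, H; D→CEF adds F → {C, D, E, F, H}.
{E}⁺: E→DFH adds D, F, H; DFH→C adds C → {C, D, E, F, H}.
{C, F}⁺: CF→DE adds D, E; D→CEH adds H → {C, D, E, F, H}. Minimal: {F}⁺ = {F}; {C}⁺ = {C} — none reach the full schema.
Any other superkey contains one of these as a subset, so there are no further candidate keys.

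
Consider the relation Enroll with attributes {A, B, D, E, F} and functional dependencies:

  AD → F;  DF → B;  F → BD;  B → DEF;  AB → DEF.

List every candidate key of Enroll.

Attribute A never appears on the right-hand side of any dependency, so A must belong to every candidate key.
{A}⁺ = {A}, which is not all of the schema, so we must add further attributes.
{A, B}⁺: B→DEF adds D, E, F → {A, B, D, E, F}. Minimal: {B}⁺ = {B, D, E, F}; {A}⁺ = {A} — none reach the full schema.
{A, D}⁺: AD→F adds F; DF→B adds B; B→DEF adds E → {A, B, D, E, F}. Minimal: {D}⁺ = {D}; {A}⁺ = {A} — none reach the full schema.
{A, F}⁺: F→BD adds B, D; B→DEF adds E → {A, B, D, E, F}. Minimal: {F}⁺ = {B, D, E, F}; {A}⁺ = {A} — none reach the full schema.
Any other superkey contains one of these as a subset, so there are no further candidate keys.

(A, B), (A, D), (A, F)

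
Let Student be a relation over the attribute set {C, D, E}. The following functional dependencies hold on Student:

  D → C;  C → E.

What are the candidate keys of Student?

Attribute D never appears on the right-hand side of any dependency, so D must belong to every candidate key.
{D}⁺ = {C, D, E}, which is all of the schema, so {D} is the only candidate key.

D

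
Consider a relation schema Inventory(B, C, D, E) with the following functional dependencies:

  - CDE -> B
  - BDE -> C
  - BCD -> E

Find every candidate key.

Attribute D never appears on the right-hand side of any dependency, so D must belong to every candidate key.
{D}⁺ = {D}, which is not all of the schema, so we must add further attributes.
{B, C, D}⁺: BCD→E adds E → {B, C, D, E}. Minimal: {C, D}⁺ = {C, D}; {B, D}⁺ = {B, D}; {B, C}⁺ = {B, C} — none reach the full schema.
{B, D, E}⁺: BDE→C adds C → {B, C, D, E}. Minimal: {D, E}⁺ = {D, E}; {B, E}⁺ = {B, E}; {B, D}⁺ = {B, D} — none reach the full schema.
{C, D, E}⁺: CDE→B adds B → {B, C, D, E}. Minimal: {D, E}⁺ = {D, E}; {C, E}⁺ = {C, E}; {C, D}⁺ = {C, D} — none reach the full schema.
Any other superkey contains one of these as a subset, so there are no further candidate keys.

{B, C, D}, {B, D, E}, {C, D, E}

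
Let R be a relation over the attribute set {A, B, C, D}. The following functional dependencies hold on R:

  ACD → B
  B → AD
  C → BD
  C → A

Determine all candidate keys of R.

C

Attribute C never appears on the right-hand side of any dependency, so C must belong to every candidate key.
{C}⁺ = {A, B, C, D}, which is all of the schema, so {C} is the only candidate key.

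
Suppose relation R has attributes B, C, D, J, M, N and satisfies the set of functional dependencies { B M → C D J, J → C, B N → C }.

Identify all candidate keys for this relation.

BMN

Attributes B, M, N never appear on any right-hand side, so every candidate key must contain {B, M, N}.
{B, M, N}⁺ = {B, C, D, J, M, N}, which is all of the schema, so {B, M, N} is the only candidate key.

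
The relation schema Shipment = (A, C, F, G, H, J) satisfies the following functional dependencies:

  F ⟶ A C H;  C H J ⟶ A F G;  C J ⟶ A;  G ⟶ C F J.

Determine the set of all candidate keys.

{G}⁺: G→CFJ adds C, F, J; F→ACH adds A, H → {A, C, F, G, H, J}.
{F, J}⁺: F→ACH adds A, C, H; CHJ→AFG adds G → {A, C, F, G, H, J}.
{C, H, J}⁺: CHJ→AFG adds A, F, G → {A, C, F, G, H, J}.
Any other superkey contains one of these as a subset, so there are no further candidate keys.

{G}; {F, J}; {C, H, J}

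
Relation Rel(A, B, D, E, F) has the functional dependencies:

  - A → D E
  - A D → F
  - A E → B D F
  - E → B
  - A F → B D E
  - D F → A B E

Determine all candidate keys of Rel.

A, DF

{A}⁺: A→DE adds D, E; AD→F adds F; AE→BDF adds B → {A, B, D, E, F}.
{D, F}⁺: DF→ABE adds A, B, E → {A, B, D, E, F}.
Any other superkey contains one of these as a subset, so there are no further candidate keys.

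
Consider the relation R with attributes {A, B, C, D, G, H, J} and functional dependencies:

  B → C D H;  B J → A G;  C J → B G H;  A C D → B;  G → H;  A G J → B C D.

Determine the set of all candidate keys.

{B, J}, {C, J}, {A, G, J}

{B, J}⁺: B→CDH adds C, D, H; BJ→AG adds A, G → {A, B, C, D, G, H, J}. Minimal: {J}⁺ = {J}; {B}⁺ = {B, C, D, H} — none reach the full schema.
{C, J}⁺: CJ→BGH adds B, G, H; B→CDH adds D; BJ→AG adds A → {A, B, C, D, G, H, J}. Minimal: {J}⁺ = {J}; {C}⁺ = {C} — none reach the full schema.
{A, G, J}⁺: G→H adds H; AGJ→BCD adds B, C, D → {A, B, C, D, G, H, J}. Minimal: {G, J}⁺ = {G, H, J}; {A, J}⁺ = {A, J}; {A, G}⁺ = {A, G, H} — none reach the full schema.
Any other superkey contains one of these as a subset, so there are no further candidate keys.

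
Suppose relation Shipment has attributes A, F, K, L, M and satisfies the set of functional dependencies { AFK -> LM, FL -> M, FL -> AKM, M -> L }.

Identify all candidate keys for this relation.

FL, FM, AFK

Attribute F never appears on the right-hand side of any dependency, so F must belong to every candidate key.
{F}⁺ = {F}, which is not all of the schema, so we must add further attributes.
{F, L}⁺: FL→M adds M; FL→AKM adds A, K → {A, F, K, L, M}. Minimal: {L}⁺ = {L}; {F}⁺ = {F} — none reach the full schema.
{F, M}⁺: M→L adds L; FL→AKM adds A, K → {A, F, K, L, M}. Minimal: {M}⁺ = {L, M}; {F}⁺ = {F} — none reach the full schema.
{A, F, K}⁺: AFK→LM adds L, M → {A, F, K, L, M}. Minimal: {F, K}⁺ = {F, K}; {A, K}⁺ = {A, K}; {A, F}⁺ = {A, F} — none reach the full schema.
Any other superkey contains one of these as a subset, so there are no further candidate keys.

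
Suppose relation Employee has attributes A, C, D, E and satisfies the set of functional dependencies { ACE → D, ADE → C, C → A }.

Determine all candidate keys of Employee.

Attribute E never appears on the right-hand side of any dependency, so E must belong to every candidate key.
{E}⁺ = {E}, which is not all of the schema, so we must add further attributes.
{C, E}⁺: C→A adds A; ACE→D adds D → {A, C, D, E}.
{A, D, E}⁺: ADE→C adds C → {A, C, D, E}.

(C, E), (A, D, E)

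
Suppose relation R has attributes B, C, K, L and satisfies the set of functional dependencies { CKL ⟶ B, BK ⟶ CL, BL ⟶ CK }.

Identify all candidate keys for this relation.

{B, K}⁺: BK→CL adds C, L → {B, C, K, L}. Minimal: {K}⁺ = {K}; {B}⁺ = {B} — none reach the full schema.
{B, L}⁺: BL→CK adds C, K → {B, C, K, L}. Minimal: {L}⁺ = {L}; {B}⁺ = {B} — none reach the full schema.
{C, K, L}⁺: CKL→B adds B → {B, C, K, L}. Minimal: {K, L}⁺ = {K, L}; {C, L}⁺ = {C, L}; {C, K}⁺ = {C, K} — none reach the full schema.

(B, K); (B, L); (C, K, L)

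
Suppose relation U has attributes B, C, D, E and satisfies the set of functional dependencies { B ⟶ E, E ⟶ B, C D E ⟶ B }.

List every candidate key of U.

(B, C, D), (C, D, E)

Attributes C, D never appear on any right-hand side, so every candidate key must contain {C, D}.
{C, D}⁺ = {C, D}, which is not all of the schema, so we must add further attributes.
{B, C, D}⁺: B→E adds E → {B, C, D, E}. Minimal: {C, D}⁺ = {C, D}; {B, D}⁺ = {B, D, E}; {B, C}⁺ = {B, C, E} — none reach the full schema.
{C, D, E}⁺: E→B adds B → {B, C, D, E}. Minimal: {D, E}⁺ = {B, D, E}; {C, E}⁺ = {B, C, E}; {C, D}⁺ = {C, D} — none reach the full schema.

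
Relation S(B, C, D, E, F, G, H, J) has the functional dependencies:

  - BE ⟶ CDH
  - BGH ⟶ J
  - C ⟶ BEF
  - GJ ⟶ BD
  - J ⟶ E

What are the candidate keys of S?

(C, G), (G, J), (B, E, G), (B, G, H)

Attribute G never appears on the right-hand side of any dependency, so G must belong to every candidate key.
{G}⁺ = {G}, which is not all of the schema, so we must add further attributes.
{C, G}⁺: C→BEF adds B, E, F; BE→CDH adds D, H; BGH→J adds J → {B, C, D, E, F, G, H, J}. Minimal: {G}⁺ = {G}; {C}⁺ = {B, C, D, E, F, H} — none reach the full schema.
{G, J}⁺: GJ→BD adds B, D; J→E adds E; BE→CDH adds C, H; C→BEF adds F → {B, C, D, E, F, G, H, J}. Minimal: {J}⁺ = {E, J}; {G}⁺ = {G} — none reach the full schema.
{B, E, G}⁺: BE→CDH adds C, D, H; BGH→J adds J; C→BEF adds F → {B, C, D, E, F, G, H, J}. Minimal: {E, G}⁺ = {E, G}; {B, G}⁺ = {B, G}; {B, E}⁺ = {B, C, D, E, F, H} — none reach the full schema.
{B, G, H}⁺: BGH→J adds J; GJ→BD adds D; J→E adds E; BE→CDH adds C; C→BEF adds F → {B, C, D, E, F, G, H, J}. Minimal: {G, H}⁺ = {G, H}; {B, H}⁺ = {B, H}; {B, G}⁺ = {B, G} — none reach the full schema.
Any other superkey contains one of these as a subset, so there are no further candidate keys.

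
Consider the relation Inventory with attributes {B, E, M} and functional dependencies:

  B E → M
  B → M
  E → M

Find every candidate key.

{B, E}⁺: BE→M adds M → {B, E, M}.
No other minimal superkey exists.

{B, E}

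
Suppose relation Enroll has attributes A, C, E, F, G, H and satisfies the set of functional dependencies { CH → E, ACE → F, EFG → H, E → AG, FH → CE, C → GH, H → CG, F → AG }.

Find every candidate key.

{C}, {H}, {E, F}

{C}⁺: C→GH adds G, H; CH→E adds E; E→AG adds A; ACE→F adds F → {A, C, E, F, G, H}.
{H}⁺: H→CG adds C, G; CH→E adds E; E→AG adds A; ACE→F adds F → {A, C, E, F, G, H}.
{E, F}⁺: E→AG adds A, G; EFG→H adds H; FH→CE adds C → {A, C, E, F, G, H}. Minimal: {F}⁺ = {A, F, G}; {E}⁺ = {A, E, G} — none reach the full schema.
Any other superkey contains one of these as a subset, so there are no further candidate keys.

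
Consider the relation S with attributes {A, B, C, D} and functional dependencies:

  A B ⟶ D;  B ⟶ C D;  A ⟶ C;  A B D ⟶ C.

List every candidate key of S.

AB

Attributes A, B never appear on any right-hand side, so every candidate key must contain {A, B}.
{A, B}⁺ = {A, B, C, D}, which is all of the schema, so {A, B} is the only candidate key.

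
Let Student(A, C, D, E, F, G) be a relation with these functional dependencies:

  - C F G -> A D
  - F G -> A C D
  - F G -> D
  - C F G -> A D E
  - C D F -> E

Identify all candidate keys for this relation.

FG

Attributes F, G never appear on any right-hand side, so every candidate key must contain {F, G}.
{F, G}⁺ = {A, C, D, E, F, G}, which is all of the schema, so {F, G} is the only candidate key.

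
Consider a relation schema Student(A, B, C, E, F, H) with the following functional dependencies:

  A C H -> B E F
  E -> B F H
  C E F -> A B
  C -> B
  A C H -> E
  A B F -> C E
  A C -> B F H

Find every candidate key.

{A, C}⁺: C→B adds B; AC→BFH adds F, H; ACH→BEF adds E → {A, B, C, E, F, H}. Minimal: {C}⁺ = {B, C}; {A}⁺ = {A} — none reach the full schema.
{A, E}⁺: E→BFH adds B, F, H; ABF→CE adds C → {A, B, C, E, F, H}. Minimal: {E}⁺ = {B, E, F, H}; {A}⁺ = {A} — none reach the full schema.
{C, E}⁺: E→BFH adds B, F, H; CEF→AB adds A → {A, B, C, E, F, H}. Minimal: {E}⁺ = {B, E, F, H}; {C}⁺ = {B, C} — none reach the full schema.
{A, B, F}⁺: ABF→CE adds C, E; AC→BFH adds H → {A, B, C, E, F, H}. Minimal: {B, F}⁺ = {B, F}; {A, F}⁺ = {A, F}; {A, B}⁺ = {A, B} — none reach the full schema.
Any other superkey contains one of these as a subset, so there are no further candidate keys.

{A, C}, {A, E}, {C, E}, {A, B, F}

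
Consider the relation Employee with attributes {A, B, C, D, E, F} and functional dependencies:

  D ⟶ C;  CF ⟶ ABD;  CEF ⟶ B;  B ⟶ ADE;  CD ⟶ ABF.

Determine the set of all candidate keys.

{B}⁺: B→ADE adds A, D, E; D→C adds C; CD→ABF adds F → {A, B, C, D, E, F}.
{D}⁺: D→C adds C; CD→ABF adds A, B, F; B→ADE adds E → {A, B, C, D, E, F}.
{C, F}⁺: CF→ABD adds A, B, D; B→ADE adds E → {A, B, C, D, E, F}. Minimal: {F}⁺ = {F}; {C}⁺ = {C} — none reach the full schema.

{B}; {D}; {C, F}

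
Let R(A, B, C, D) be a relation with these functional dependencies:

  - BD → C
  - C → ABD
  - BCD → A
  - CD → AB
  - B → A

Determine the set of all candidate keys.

{C}⁺: C→ABD adds A, B, D → {A, B, C, D}.
{B, D}⁺: BD→C adds C; C→ABD adds A → {A, B, C, D}. Minimal: {D}⁺ = {D}; {B}⁺ = {A, B} — none reach the full schema.

{C}, {B, D}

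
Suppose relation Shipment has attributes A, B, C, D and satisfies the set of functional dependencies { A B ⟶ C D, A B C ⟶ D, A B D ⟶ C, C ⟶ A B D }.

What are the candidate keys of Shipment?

{C}⁺: C→ABD adds A, B, D → {A, B, C, D}.
{A, B}⁺: AB→CD adds C, D → {A, B, C, D}.

{C}, {A, B}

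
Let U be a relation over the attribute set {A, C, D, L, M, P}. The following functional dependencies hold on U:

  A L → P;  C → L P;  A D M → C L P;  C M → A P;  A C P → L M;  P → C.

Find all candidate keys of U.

{A, C, D}; {A, D, L}; {A, D, M}; {A, D, P}; {C, D, M}; {D, M, P}

Attribute D never appears on the right-hand side of any dependency, so D must belong to every candidate key.
{D}⁺ = {D}, which is not all of the schema, so we must add further attributes.
{A, C, D}⁺: C→LP adds L, P; ACP→LM adds M → {A, C, D, L, M, P}. Minimal: {C, D}⁺ = {C, D, L, P}; {A, D}⁺ = {A, D}; {A, C}⁺ = {A, C, L, M, P} — none reach the full schema.
{A, D, L}⁺: AL→P adds P; P→C adds C; ACP→LM adds M → {A, C, D, L, M, P}. Minimal: {D, L}⁺ = {D, L}; {A, L}⁺ = {A, C, L, M, P}; {A, D}⁺ = {A, D} — none reach the full schema.
{A, D, M}⁺: ADM→CLP adds C, L, P → {A, C, D, L, M, P}. Minimal: {D, M}⁺ = {D, M}; {A, M}⁺ = {A, M}; {A, D}⁺ = {A, D} — none reach the full schema.
{A, D, P}⁺: P→C adds C; C→LP adds L; ACP→LM adds M → {A, C, D, L, M, P}. Minimal: {D, P}⁺ = {C, D, L, P}; {A, P}⁺ = {A, C, L, M, P}; {A, D}⁺ = {A, D} — none reach the full schema.
{C, D, M}⁺: C→LP adds L, P; CM→AP adds A → {A, C, D, L, M, P}. Minimal: {D, M}⁺ = {D, M}; {C, M}⁺ = {A, C, L, M, P}; {C, D}⁺ = {C, D, L, P} — none reach the full schema.
{D, M, P}⁺: P→C adds C; C→LP adds L; CM→AP adds A → {A, C, D, L, M, P}. Minimal: {M, P}⁺ = {A, C, L, M, P}; {D, P}⁺ = {C, D, L, P}; {D, M}⁺ = {D, M} — none reach the full schema.
Any other superkey contains one of these as a subset, so there are no further candidate keys.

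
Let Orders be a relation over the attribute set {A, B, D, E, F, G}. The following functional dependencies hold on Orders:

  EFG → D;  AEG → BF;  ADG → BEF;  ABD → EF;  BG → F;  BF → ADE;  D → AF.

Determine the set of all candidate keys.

{B, G}, {D, G}, {A, E, G}, {E, F, G}

Attribute G never appears on the right-hand side of any dependency, so G must belong to every candidate key.
{G}⁺ = {G}, which is not all of the schema, so we must add further attributes.
{B, G}⁺: BG→F adds F; BF→ADE adds A, D, E → {A, B, D, E, F, G}. Minimal: {G}⁺ = {G}; {B}⁺ = {B} — none reach the full schema.
{D, G}⁺: D→AF adds A, F; ADG→BEF adds B, E → {A, B, D, E, F, G}. Minimal: {G}⁺ = {G}; {D}⁺ = {A, D, F} — none reach the full schema.
{A, E, G}⁺: AEG→BF adds B, F; BF→ADE adds D → {A, B, D, E, F, G}. Minimal: {E, G}⁺ = {E, G}; {A, G}⁺ = {A, G}; {A, E}⁺ = {A, E} — none reach the full schema.
{E, F, G}⁺: EFG→D adds D; D→AF adds A; AEG→BF adds B → {A, B, D, E, F, G}. Minimal: {F, G}⁺ = {F, G}; {E, G}⁺ = {E, G}; {E, F}⁺ = {E, F} — none reach the full schema.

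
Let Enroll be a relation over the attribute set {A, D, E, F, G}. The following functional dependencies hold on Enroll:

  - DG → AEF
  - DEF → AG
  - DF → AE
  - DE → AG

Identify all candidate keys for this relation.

Attribute D never appears on the right-hand side of any dependency, so D must belong to every candidate key.
{D}⁺ = {D}, which is not all of the schema, so we must add further attributes.
{D, E}⁺: DE→AG adds A, G; DG→AEF adds F → {A, D, E, F, G}. Minimal: {E}⁺ = {E}; {D}⁺ = {D} — none reach the full schema.
{D, F}⁺: DF→AE adds A, E; DE→AG adds G → {A, D, E, F, G}. Minimal: {F}⁺ = {F}; {D}⁺ = {D} — none reach the full schema.
{D, G}⁺: DG→AEF adds A, E, F → {A, D, E, F, G}. Minimal: {G}⁺ = {G}; {D}⁺ = {D} — none reach the full schema.

{D, E}, {D, F}, {D, G}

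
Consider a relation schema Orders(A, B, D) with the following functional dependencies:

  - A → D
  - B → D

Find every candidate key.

Attributes A, B never appear on any right-hand side, so every candidate key must contain {A, B}.
{A, B}⁺ = {A, B, D}, which is all of the schema, so {A, B} is the only candidate key.

{A, B}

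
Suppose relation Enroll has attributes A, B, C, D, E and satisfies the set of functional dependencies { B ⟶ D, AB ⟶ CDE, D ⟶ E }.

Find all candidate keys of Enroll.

AB

Attributes A, B never appear on any right-hand side, so every candidate key must contain {A, B}.
{A, B}⁺ = {A, B, C, D, E}, which is all of the schema, so {A, B} is the only candidate key.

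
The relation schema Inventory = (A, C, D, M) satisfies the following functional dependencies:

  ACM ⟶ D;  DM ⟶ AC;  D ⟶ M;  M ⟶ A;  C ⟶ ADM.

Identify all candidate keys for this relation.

{C}, {D}

{C}⁺: C→ADM adds A, D, M → {A, C, D, M}.
{D}⁺: D→M adds M; M→A adds A; DM→AC adds C → {A, C, D, M}.
Any other superkey contains one of these as a subset, so there are no further candidate keys.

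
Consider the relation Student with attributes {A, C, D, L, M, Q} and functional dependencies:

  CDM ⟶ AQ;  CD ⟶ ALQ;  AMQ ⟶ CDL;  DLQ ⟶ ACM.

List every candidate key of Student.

{C, D}⁺: CD→ALQ adds A, L, Q; DLQ→ACM adds M → {A, C, D, L, M, Q}. Minimal: {D}⁺ = {D}; {C}⁺ = {C} — none reach the full schema.
{A, M, Q}⁺: AMQ→CDL adds C, D, L → {A, C, D, L, M, Q}. Minimal: {M, Q}⁺ = {M, Q}; {A, Q}⁺ = {A, Q}; {A, M}⁺ = {A, M} — none reach the full schema.
{D, L, Q}⁺: DLQ→ACM adds A, C, M → {A, C, D, L, M, Q}. Minimal: {L, Q}⁺ = {L, Q}; {D, Q}⁺ = {D, Q}; {D, L}⁺ = {D, L} — none reach the full schema.
Any other superkey contains one of these as a subset, so there are no further candidate keys.

{C, D}, {A, M, Q}, {D, L, Q}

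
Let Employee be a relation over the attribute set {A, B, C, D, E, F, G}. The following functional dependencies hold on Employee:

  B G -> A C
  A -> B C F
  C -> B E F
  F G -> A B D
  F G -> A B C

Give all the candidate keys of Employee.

Attribute G never appears on the right-hand side of any dependency, so G must belong to every candidate key.
{G}⁺ = {G}, which is not all of the schema, so we must add further attributes.
{A, G}⁺: A→BCF adds B, C, F; C→BEF adds E; FG→ABD adds D → {A, B, C, D, E, F, G}. Minimal: {G}⁺ = {G}; {A}⁺ = {A, B, C, E, F} — none reach the full schema.
{B, G}⁺: BG→AC adds A, C; A→BCF adds F; C→BEF adds E; FG→ABD adds D → {A, B, C, D, E, F, G}. Minimal: {G}⁺ = {G}; {B}⁺ = {B} — none reach the full schema.
{C, G}⁺: C→BEF adds B, E, F; FG→ABD adds A, D → {A, B, C, D, E, F, G}. Minimal: {G}⁺ = {G}; {C}⁺ = {B, C, E, F} — none reach the full schema.
{F, G}⁺: FG→ABD adds A, B, D; FG→ABC adds C; C→BEF adds E → {A, B, C, D, E, F, G}. Minimal: {G}⁺ = {G}; {F}⁺ = {F} — none reach the full schema.
Any other superkey contains one of these as a subset, so there are no further candidate keys.

AG, BG, CG, FG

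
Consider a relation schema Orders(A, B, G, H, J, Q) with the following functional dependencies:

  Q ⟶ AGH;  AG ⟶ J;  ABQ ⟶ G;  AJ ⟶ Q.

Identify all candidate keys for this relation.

Attribute B never appears on the right-hand side of any dependency, so B must belong to every candidate key.
{B}⁺ = {B}, which is not all of the schema, so we must add further attributes.
{B, Q}⁺: Q→AGH adds A, G, H; AG→J adds J → {A, B, G, H, J, Q}. Minimal: {Q}⁺ = {A, G, H, J, Q}; {B}⁺ = {B} — none reach the full schema.
{A, B, G}⁺: AG→J adds J; AJ→Q adds Q; Q→AGH adds H → {A, B, G, H, J, Q}. Minimal: {B, G}⁺ = {B, G}; {A, G}⁺ = {A, G, H, J, Q}; {A, B}⁺ = {A, B} — none reach the full schema.
{A, B, J}⁺: AJ→Q adds Q; Q→AGH adds G, H → {A, B, G, H, J, Q}. Minimal: {B, J}⁺ = {B, J}; {A, J}⁺ = {A, G, H, J, Q}; {A, B}⁺ = {A, B} — none reach the full schema.
Any other superkey contains one of these as a subset, so there are no further candidate keys.

{B, Q}, {A, B, G}, {A, B, J}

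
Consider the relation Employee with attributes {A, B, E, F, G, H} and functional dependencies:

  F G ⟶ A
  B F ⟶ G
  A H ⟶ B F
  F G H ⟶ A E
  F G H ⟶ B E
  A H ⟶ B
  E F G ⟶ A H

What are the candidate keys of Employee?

(A, H), (B, E, F), (B, F, H), (E, F, G), (F, G, H)

{A, H}⁺: AH→BF adds B, F; BF→G adds G; FGH→AE adds E → {A, B, E, F, G, H}.
{B, E, F}⁺: BF→G adds G; EFG→AH adds A, H → {A, B, E, F, G, H}.
{B, F, H}⁺: BF→G adds G; FGH→AE adds A, E → {A, B, E, F, G, H}.
{E, F, G}⁺: FG→A adds A; EFG→AH adds H; AH→BF adds B → {A, B, E, F, G, H}.
{F, G, H}⁺: FG→A adds A; AH→BF adds B; FGH→AE adds E → {A, B, E, F, G, H}.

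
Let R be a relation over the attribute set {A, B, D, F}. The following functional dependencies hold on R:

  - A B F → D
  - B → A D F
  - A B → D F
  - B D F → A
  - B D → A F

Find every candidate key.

B

Attribute B never appears on the right-hand side of any dependency, so B must belong to every candidate key.
{B}⁺ = {A, B, D, F}, which is all of the schema, so {B} is the only candidate key.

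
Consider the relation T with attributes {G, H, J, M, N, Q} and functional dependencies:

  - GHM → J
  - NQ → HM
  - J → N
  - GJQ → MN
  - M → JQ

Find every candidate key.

Attribute G never appears on the right-hand side of any dependency, so G must belong to every candidate key.
{G}⁺ = {G}, which is not all of the schema, so we must add further attributes.
{G, M}⁺: M→JQ adds J, Q; J→N adds N; NQ→HM adds H → {G, H, J, M, N, Q}. Minimal: {M}⁺ = {H, J, M, N, Q}; {G}⁺ = {G} — none reach the full schema.
{G, J, Q}⁺: J→N adds N; GJQ→MN adds M; NQ→HM adds H → {G, H, J, M, N, Q}. Minimal: {J, Q}⁺ = {H, J, M, N, Q}; {G, Q}⁺ = {G, Q}; {G, J}⁺ = {G, J, N} — none reach the full schema.
{G, N, Q}⁺: NQ→HM adds H, M; M→JQ adds J → {G, H, J, M, N, Q}. Minimal: {N, Q}⁺ = {H, J, M, N, Q}; {G, Q}⁺ = {G, Q}; {G, N}⁺ = {G, N} — none reach the full schema.

(G, M); (G, J, Q); (G, N, Q)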